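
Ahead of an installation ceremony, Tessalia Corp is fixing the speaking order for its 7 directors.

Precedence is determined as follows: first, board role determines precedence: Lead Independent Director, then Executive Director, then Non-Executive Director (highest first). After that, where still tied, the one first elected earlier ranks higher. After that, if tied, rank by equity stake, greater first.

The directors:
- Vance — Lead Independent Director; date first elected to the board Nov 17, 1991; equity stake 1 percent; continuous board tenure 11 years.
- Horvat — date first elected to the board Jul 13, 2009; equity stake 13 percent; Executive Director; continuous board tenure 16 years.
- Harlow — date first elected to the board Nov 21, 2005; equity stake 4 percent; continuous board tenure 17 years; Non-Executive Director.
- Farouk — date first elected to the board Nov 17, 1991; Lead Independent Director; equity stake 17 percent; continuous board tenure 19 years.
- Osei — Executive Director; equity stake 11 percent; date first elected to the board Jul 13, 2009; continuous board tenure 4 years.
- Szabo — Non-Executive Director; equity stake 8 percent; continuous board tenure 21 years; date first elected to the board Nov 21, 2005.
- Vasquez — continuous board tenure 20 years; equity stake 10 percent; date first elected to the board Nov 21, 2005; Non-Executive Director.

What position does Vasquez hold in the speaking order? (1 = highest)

5

By board role: Farouk and Vance (Lead Independent Director); then Horvat and Osei (Executive Director); then Vasquez, Szabo and Harlow (Non-Executive Director).
Farouk and Vance both have date first elected to the board Nov 17, 1991, so the next rule applies.
Among Farouk and Vance, by equity stake (higher first): Farouk (17 percent) before Vance (1 percent).
Horvat and Osei both have date first elected to the board Jul 13, 2009, so the next rule applies.
Among Horvat and Osei, by equity stake (higher first): Horvat (13 percent) before Osei (11 percent).
Vasquez, Szabo and Harlow all have date first elected to the board Nov 21, 2005, so the next rule applies.
Among Vasquez, Szabo and Harlow, by equity stake (higher first): Vasquez (10 percent) before Szabo (8 percent) before Harlow (4 percent).
Order: Farouk, Vance, Horvat, Osei, Vasquez, Szabo, Harlow. So position 5.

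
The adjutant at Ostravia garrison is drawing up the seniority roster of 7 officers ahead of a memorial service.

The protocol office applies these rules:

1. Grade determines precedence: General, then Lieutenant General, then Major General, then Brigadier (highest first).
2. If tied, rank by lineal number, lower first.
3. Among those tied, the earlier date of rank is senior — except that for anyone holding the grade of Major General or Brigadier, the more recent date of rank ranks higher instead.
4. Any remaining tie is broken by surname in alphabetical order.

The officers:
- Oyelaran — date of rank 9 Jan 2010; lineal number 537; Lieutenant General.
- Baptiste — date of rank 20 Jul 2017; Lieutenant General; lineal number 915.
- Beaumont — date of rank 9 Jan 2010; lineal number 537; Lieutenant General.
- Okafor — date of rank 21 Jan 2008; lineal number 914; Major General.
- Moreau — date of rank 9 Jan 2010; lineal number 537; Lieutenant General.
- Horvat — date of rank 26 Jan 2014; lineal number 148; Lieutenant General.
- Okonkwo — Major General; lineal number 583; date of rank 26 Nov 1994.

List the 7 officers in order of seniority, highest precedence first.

By grade: Horvat, Beaumont, Moreau, Oyelaran and Baptiste (Lieutenant General); then Okonkwo and Okafor (Major General).
Among Horvat, Beaumont, Moreau, Oyelaran and Baptiste, by lineal number (lower first): Horvat (148) before Beaumont, Moreau and Oyelaran (537) before Baptiste (915).
Beaumont, Moreau and Oyelaran all have date of rank 9 Jan 2010, so the next rule applies.
Among Beaumont, Moreau and Oyelaran, alphabetically by surname: Beaumont before Moreau before Oyelaran.
Among Okonkwo and Okafor, by lineal number (lower first): Okonkwo (583) before Okafor (914).
Full order: Horvat, Beaumont, Moreau, Oyelaran, Baptiste, Okonkwo, Okafor.

Horvat, Beaumont, Moreau, Oyelaran, Baptiste, Okonkwo, Okafor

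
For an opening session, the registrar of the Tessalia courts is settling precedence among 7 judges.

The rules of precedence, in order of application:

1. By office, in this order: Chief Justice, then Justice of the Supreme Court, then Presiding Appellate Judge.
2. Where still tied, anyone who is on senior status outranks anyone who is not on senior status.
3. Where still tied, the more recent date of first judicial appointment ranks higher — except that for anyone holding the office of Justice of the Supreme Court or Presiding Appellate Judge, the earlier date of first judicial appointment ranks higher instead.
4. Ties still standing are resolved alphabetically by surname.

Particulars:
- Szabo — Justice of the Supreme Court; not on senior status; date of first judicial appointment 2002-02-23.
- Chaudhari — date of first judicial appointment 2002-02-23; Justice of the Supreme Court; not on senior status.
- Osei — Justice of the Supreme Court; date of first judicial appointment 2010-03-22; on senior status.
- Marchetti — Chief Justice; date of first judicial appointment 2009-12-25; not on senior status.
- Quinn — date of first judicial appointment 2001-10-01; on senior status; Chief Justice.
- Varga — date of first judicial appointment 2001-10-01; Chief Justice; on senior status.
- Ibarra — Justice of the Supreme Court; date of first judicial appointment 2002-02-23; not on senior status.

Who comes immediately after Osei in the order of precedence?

Chaudhari

By office: Quinn, Varga and Marchetti (Chief Justice); then Osei, Chaudhari, Ibarra and Szabo (Justice of the Supreme Court).
Among Quinn, Varga and Marchetti, on senior status before not on senior status: Quinn and Varga (on senior status) before Marchetti (not on senior status).
Quinn and Varga both have date of first judicial appointment 2001-10-01, so the next rule applies.
Among Quinn and Varga, alphabetically by surname: Quinn before Varga.
Among Osei, Chaudhari, Ibarra and Szabo, on senior status before not on senior status: Osei (on senior status) before Chaudhari, Ibarra and Szabo (not on senior status).
Chaudhari, Ibarra and Szabo all have date of first judicial appointment 2002-02-23, so the next rule applies.
Among Chaudhari, Ibarra and Szabo, alphabetically by surname: Chaudhari before Ibarra before Szabo.
Order: Quinn, Varga, Marchetti, Osei, Chaudhari, Ibarra, Szabo.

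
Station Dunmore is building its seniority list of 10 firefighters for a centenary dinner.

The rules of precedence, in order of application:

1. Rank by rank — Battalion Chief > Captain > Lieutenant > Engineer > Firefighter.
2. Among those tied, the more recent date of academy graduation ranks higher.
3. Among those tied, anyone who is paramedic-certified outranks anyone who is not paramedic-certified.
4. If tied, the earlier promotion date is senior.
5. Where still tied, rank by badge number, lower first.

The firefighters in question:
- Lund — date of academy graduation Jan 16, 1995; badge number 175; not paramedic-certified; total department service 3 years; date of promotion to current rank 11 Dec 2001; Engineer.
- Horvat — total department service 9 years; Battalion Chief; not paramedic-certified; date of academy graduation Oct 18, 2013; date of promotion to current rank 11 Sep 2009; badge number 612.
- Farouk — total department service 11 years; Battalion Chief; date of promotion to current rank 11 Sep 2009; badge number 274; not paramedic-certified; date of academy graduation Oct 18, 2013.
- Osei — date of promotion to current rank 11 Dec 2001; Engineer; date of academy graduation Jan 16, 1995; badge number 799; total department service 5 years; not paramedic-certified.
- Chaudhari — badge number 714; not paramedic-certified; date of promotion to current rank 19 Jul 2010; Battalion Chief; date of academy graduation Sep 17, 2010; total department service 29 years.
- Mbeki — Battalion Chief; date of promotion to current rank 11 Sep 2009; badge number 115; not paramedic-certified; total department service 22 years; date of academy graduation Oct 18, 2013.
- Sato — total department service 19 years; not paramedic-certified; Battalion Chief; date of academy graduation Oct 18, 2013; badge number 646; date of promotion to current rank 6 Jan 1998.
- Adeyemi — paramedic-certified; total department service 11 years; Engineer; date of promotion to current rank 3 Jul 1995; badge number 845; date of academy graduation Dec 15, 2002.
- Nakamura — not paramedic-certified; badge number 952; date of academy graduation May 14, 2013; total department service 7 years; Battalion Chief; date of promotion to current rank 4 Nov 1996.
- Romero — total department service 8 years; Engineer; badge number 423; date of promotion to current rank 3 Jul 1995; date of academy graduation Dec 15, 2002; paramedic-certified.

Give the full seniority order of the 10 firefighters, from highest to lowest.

Sato, Mbeki, Farouk, Horvat, Nakamura, Chaudhari, Romero, Adeyemi, Lund, Osei

By rank: Sato, Mbeki, Farouk, Horvat, Nakamura and Chaudhari (Battalion Chief); then Romero, Adeyemi, Lund and Osei (Engineer).
Among Sato, Mbeki, Farouk, Horvat, Nakamura and Chaudhari, by date of academy graduation (later first): Sato, Mbeki, Farouk and Horvat (Oct 18, 2013) before Nakamura (May 14, 2013) before Chaudhari (Sep 17, 2010).
Sato, Mbeki, Farouk and Horvat are each not paramedic-certified, so the next rule applies.
Among Sato, Mbeki, Farouk and Horvat, by date of promotion to current rank (earlier first): Sato (6 Jan 1998) before Mbeki, Farouk and Horvat (11 Sep 2009).
Among Mbeki, Farouk and Horvat, by badge number (lower first): Mbeki (115) before Farouk (274) before Horvat (612).
Among Romero, Adeyemi, Lund and Osei, by date of academy graduation (later first): Romero and Adeyemi (Dec 15, 2002) before Lund and Osei (Jan 16, 1995).
Romero and Adeyemi are each paramedic-certified, so the next rule applies.
Romero and Adeyemi both have date of promotion to current rank 3 Jul 1995, so the next rule applies.
Among Romero and Adeyemi, by badge number (lower first): Romero (423) before Adeyemi (845).
Lund and Osei are each not paramedic-certified, so the next rule applies.
Lund and Osei both have date of promotion to current rank 11 Dec 2001, so the next rule applies.
Among Lund and Osei, by badge number (lower first): Lund (175) before Osei (799).
Full order: Sato, Mbeki, Farouk, Horvat, Nakamura, Chaudhari, Romero, Adeyemi, Lund, Osei.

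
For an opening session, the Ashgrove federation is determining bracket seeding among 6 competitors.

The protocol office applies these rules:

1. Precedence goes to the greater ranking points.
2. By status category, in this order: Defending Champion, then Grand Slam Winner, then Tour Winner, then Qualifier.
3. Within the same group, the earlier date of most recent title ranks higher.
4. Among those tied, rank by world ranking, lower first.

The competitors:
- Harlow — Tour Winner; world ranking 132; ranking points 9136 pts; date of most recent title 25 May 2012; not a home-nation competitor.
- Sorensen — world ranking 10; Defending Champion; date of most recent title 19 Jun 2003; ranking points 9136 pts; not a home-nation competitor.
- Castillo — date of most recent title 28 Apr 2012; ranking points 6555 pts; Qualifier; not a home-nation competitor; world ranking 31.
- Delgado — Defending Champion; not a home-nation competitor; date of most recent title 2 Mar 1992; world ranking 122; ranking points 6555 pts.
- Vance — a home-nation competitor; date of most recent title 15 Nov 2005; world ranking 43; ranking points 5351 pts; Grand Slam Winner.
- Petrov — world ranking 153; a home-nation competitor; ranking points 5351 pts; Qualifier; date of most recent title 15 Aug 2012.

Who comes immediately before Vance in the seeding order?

By ranking points (higher first): Sorensen and Harlow (both 9136 pts); then Delgado and Castillo (both 6555 pts); then Vance and Petrov (both 5351 pts).
Among Sorensen and Harlow, by status category: Sorensen (Defending Champion) before Harlow (Tour Winner).
Among Delgado and Castillo, by status category: Delgado (Defending Champion) before Castillo (Qualifier).
Among Vance and Petrov, by status category: Vance (Grand Slam Winner) before Petrov (Qualifier).
Order: Sorensen, Harlow, Delgado, Castillo, Vance, Petrov.

Castillo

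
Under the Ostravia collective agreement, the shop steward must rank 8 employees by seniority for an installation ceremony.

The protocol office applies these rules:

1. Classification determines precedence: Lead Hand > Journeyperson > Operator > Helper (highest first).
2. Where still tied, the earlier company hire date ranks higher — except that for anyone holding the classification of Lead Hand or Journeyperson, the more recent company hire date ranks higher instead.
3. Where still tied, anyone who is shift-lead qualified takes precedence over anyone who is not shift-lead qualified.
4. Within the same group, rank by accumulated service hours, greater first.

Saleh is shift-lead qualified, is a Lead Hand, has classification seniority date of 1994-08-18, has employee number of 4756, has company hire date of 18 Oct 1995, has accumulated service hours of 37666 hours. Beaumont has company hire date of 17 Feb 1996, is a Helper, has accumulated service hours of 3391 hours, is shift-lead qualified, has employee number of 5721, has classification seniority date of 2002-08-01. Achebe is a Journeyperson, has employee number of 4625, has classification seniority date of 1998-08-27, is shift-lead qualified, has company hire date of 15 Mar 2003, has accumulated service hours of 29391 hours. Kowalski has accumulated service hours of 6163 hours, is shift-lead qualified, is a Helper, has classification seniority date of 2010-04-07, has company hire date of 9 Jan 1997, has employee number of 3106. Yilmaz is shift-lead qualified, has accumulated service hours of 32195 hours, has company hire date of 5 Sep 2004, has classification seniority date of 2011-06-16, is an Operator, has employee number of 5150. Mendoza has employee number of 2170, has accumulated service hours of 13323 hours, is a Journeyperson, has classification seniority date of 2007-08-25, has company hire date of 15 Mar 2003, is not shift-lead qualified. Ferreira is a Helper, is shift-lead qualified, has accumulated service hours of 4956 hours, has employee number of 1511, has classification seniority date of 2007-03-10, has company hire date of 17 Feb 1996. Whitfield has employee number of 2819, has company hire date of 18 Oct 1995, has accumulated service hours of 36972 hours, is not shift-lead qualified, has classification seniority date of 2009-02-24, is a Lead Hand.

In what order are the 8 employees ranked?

Saleh, Whitfield, Achebe, Mendoza, Yilmaz, Ferreira, Beaumont, Kowalski

By classification: Saleh and Whitfield (Lead Hand); then Achebe and Mendoza (Journeyperson); then Yilmaz (Operator); then Ferreira, Beaumont and Kowalski (Helper).
Saleh and Whitfield both have company hire date 18 Oct 1995, so the next rule applies.
Among Saleh and Whitfield, shift-lead qualified before not shift-lead qualified: Saleh (shift-lead qualified) before Whitfield (not shift-lead qualified).
Achebe and Mendoza both have company hire date 15 Mar 2003, so the next rule applies.
Among Achebe and Mendoza, shift-lead qualified before not shift-lead qualified: Achebe (shift-lead qualified) before Mendoza (not shift-lead qualified).
Among Ferreira, Beaumont and Kowalski, by company hire date (earlier first): Ferreira and Beaumont (17 Feb 1996) before Kowalski (9 Jan 1997).
Ferreira and Beaumont are each shift-lead qualified, so the next rule applies.
Among Ferreira and Beaumont, by accumulated service hours (higher first): Ferreira (4956 hours) before Beaumont (3391 hours).
Full order: Saleh, Whitfield, Achebe, Mendoza, Yilmaz, Ferreira, Beaumont, Kowalski.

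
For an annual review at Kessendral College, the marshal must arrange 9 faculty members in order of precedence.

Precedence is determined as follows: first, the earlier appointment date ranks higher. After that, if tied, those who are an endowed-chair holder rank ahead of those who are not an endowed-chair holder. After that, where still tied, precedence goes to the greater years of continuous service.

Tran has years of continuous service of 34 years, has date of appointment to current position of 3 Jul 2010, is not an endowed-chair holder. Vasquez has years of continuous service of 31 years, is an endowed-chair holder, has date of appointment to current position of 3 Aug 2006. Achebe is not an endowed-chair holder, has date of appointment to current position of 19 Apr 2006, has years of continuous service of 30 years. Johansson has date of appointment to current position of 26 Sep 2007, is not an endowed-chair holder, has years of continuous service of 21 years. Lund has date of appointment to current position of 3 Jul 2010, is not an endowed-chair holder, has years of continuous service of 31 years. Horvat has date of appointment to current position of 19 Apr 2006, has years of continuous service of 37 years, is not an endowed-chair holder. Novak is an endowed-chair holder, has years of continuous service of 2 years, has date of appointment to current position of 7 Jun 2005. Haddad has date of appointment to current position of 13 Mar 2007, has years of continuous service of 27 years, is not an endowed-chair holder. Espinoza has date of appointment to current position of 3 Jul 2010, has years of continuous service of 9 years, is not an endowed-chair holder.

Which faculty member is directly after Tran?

Lund

By date of appointment to current position (earlier first): Novak (7 Jun 2005); then Horvat and Achebe (both 19 Apr 2006); then Vasquez (3 Aug 2006); then Haddad (13 Mar 2007); then Johansson (26 Sep 2007); then Tran, Lund and Espinoza (each 3 Jul 2010).
Horvat and Achebe are each not an endowed-chair holder, so the next rule applies.
Among Horvat and Achebe, by years of continuous service (higher first): Horvat (37 years) before Achebe (30 years).
Tran, Lund and Espinoza are each not an endowed-chair holder, so the next rule applies.
Among Tran, Lund and Espinoza, by years of continuous service (higher first): Tran (34 years) before Lund (31 years) before Espinoza (9 years).
Order: Novak, Horvat, Achebe, Vasquez, Haddad, Johansson, Tran, Lund, Espinoza.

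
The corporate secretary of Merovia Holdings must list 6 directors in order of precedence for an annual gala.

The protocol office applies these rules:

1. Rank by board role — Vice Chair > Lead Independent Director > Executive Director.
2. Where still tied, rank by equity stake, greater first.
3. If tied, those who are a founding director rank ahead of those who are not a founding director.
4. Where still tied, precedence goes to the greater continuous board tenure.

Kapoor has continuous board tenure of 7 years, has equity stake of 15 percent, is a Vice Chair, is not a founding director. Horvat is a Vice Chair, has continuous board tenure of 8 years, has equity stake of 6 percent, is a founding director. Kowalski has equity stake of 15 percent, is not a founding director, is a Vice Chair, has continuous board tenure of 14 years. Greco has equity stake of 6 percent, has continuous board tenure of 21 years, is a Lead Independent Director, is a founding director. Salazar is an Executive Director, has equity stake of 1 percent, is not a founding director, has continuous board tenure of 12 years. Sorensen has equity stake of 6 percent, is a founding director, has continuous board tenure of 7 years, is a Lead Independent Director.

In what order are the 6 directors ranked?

By board role: Kowalski, Kapoor and Horvat (Vice Chair); then Greco and Sorensen (Lead Independent Director); then Salazar (Executive Director).
Among Kowalski, Kapoor and Horvat, by equity stake (higher first): Kowalski and Kapoor (15 percent) before Horvat (6 percent).
Kowalski and Kapoor are each not a founding director, so the next rule applies.
Among Kowalski and Kapoor, by continuous board tenure (higher first): Kowalski (14 years) before Kapoor (7 years).
Greco and Sorensen both have equity stake 6 percent, so the next rule applies.
Greco and Sorensen are each a founding director, so the next rule applies.
Among Greco and Sorensen, by continuous board tenure (higher first): Greco (21 years) before Sorensen (7 years).
Full order: Kowalski, Kapoor, Horvat, Greco, Sorensen, Salazar.

Kowalski, Kapoor, Horvat, Greco, Sorensen, Salazar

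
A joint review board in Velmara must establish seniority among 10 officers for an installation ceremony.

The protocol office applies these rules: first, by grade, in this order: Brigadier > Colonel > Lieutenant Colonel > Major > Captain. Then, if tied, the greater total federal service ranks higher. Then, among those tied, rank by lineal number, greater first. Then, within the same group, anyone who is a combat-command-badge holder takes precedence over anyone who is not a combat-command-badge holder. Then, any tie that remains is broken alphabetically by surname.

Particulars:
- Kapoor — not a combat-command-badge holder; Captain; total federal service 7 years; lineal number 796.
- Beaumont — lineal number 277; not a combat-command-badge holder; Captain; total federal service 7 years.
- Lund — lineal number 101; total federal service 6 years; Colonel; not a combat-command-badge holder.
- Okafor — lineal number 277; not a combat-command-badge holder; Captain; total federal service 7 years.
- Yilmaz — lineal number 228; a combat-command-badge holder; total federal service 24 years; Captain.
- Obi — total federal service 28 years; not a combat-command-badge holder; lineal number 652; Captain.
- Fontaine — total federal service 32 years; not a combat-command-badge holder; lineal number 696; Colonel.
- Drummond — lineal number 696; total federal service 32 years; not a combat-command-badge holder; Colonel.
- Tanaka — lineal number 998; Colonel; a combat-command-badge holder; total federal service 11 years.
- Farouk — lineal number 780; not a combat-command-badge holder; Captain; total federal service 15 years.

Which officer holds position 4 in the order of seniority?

By grade: Drummond, Fontaine, Tanaka and Lund (Colonel); then Obi, Yilmaz, Farouk, Kapoor, Beaumont and Okafor (Captain).
Among Drummond, Fontaine, Tanaka and Lund, by total federal service (higher first): Drummond and Fontaine (32 years) before Tanaka (11 years) before Lund (6 years).
Drummond and Fontaine both have lineal number 696, so the next rule applies.
Drummond and Fontaine are each not a combat-command-badge holder, so the next rule applies.
Among Drummond and Fontaine, alphabetically by surname: Drummond before Fontaine.
Among Obi, Yilmaz, Farouk, Kapoor, Beaumont and Okafor, by total federal service (higher first): Obi (28 years) before Yilmaz (24 years) before Farouk (15 years) before Kapoor, Beaumont and Okafor (7 years).
Among Kapoor, Beaumont and Okafor, by lineal number (higher first): Kapoor (796) before Beaumont and Okafor (277).
Beaumont and Okafor are each not a combat-command-badge holder, so the next rule applies.
Among Beaumont and Okafor, alphabetically by surname: Beaumont before Okafor.
Order: Drummond, Fontaine, Tanaka, Lund, Obi, Yilmaz, Farouk, Kapoor, Beaumont, Okafor.

Lund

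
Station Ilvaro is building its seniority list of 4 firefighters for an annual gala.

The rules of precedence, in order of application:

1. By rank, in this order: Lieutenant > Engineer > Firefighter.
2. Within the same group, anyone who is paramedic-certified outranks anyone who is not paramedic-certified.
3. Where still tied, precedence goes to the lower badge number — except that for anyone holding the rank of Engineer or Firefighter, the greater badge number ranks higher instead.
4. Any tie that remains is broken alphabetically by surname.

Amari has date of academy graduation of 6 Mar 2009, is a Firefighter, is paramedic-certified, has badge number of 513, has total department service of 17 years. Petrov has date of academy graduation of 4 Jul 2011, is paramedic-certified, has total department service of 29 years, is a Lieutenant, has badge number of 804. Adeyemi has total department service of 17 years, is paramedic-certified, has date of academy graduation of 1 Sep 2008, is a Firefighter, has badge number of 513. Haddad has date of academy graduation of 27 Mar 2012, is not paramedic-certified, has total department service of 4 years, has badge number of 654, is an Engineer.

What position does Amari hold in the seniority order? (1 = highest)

By rank: Petrov (Lieutenant); then Haddad (Engineer); then Adeyemi and Amari (Firefighter).
Adeyemi and Amari are each paramedic-certified, so the next rule applies.
Adeyemi and Amari both have badge number 513, so the next rule applies.
Among Adeyemi and Amari, alphabetically by surname: Adeyemi before Amari.
Order: Petrov, Haddad, Adeyemi, Amari. So position 4.

4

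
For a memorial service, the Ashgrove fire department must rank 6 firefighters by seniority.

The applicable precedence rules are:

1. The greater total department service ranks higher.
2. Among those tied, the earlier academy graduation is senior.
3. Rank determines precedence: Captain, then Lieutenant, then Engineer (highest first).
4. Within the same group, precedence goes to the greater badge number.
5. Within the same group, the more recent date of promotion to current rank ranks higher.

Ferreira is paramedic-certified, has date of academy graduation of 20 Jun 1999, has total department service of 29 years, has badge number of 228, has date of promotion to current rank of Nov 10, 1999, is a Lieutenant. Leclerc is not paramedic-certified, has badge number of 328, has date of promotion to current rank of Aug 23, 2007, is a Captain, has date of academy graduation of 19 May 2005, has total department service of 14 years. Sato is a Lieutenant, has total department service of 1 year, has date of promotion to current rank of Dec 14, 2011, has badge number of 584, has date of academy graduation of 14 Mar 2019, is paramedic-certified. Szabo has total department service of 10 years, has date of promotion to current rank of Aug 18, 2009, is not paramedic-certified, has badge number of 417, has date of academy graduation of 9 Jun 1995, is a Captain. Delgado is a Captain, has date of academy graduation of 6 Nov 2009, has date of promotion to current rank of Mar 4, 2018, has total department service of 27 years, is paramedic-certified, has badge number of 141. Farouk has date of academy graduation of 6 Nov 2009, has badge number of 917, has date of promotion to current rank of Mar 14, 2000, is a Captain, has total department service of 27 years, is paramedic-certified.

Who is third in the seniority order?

Delgado

By total department service (higher first): Ferreira (29 years); then Farouk and Delgado (both 27 years); then Leclerc (14 years); then Szabo (10 years); then Sato (1 year).
Farouk and Delgado both have date of academy graduation 6 Nov 2009, so the next rule applies.
Farouk and Delgado are each Captain, so the next rule applies.
Among Farouk and Delgado, by badge number (higher first): Farouk (917) before Delgado (141).
Order: Ferreira, Farouk, Delgado, Leclerc, Szabo, Sato.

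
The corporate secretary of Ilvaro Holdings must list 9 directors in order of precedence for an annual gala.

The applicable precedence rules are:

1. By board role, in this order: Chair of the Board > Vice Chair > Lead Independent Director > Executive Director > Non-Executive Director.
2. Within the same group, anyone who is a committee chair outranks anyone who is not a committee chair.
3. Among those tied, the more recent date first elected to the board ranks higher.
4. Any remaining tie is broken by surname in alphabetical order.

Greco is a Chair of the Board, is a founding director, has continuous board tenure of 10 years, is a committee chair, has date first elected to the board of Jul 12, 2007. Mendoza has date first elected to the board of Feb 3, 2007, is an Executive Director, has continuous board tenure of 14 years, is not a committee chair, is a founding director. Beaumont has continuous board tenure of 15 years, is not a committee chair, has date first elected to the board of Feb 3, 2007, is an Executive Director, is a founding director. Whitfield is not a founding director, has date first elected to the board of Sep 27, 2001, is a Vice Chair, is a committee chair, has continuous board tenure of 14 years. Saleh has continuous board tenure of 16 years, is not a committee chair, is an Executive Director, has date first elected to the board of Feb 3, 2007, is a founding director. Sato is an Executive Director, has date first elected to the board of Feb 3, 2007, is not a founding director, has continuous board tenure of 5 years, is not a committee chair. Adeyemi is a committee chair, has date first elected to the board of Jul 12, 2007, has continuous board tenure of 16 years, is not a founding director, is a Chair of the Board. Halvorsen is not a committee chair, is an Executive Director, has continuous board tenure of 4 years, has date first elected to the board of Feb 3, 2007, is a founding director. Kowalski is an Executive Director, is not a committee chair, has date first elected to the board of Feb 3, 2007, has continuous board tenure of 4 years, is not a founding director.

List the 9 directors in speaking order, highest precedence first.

Adeyemi, Greco, Whitfield, Beaumont, Halvorsen, Kowalski, Mendoza, Saleh, Sato

By board role: Adeyemi and Greco (Chair of the Board); then Whitfield (Vice Chair); then Beaumont, Halvorsen, Kowalski, Mendoza, Saleh and Sato (Executive Director).
Adeyemi and Greco are each a committee chair, so the next rule applies.
Adeyemi and Greco both have date first elected to the board Jul 12, 2007, so the next rule applies.
Among Adeyemi and Greco, alphabetically by surname: Adeyemi before Greco.
Beaumont, Halvorsen, Kowalski, Mendoza, Saleh and Sato are each not a committee chair, so the next rule applies.
Beaumont, Halvorsen, Kowalski, Mendoza, Saleh and Sato all have date first elected to the board Feb 3, 2007, so the next rule applies.
Among Beaumont, Halvorsen, Kowalski, Mendoza, Saleh and Sato, alphabetically by surname: Beaumont before Halvorsen before Kowalski before Mendoza before Saleh before Sato.
Full order: Adeyemi, Greco, Whitfield, Beaumont, Halvorsen, Kowalski, Mendoza, Saleh, Sato.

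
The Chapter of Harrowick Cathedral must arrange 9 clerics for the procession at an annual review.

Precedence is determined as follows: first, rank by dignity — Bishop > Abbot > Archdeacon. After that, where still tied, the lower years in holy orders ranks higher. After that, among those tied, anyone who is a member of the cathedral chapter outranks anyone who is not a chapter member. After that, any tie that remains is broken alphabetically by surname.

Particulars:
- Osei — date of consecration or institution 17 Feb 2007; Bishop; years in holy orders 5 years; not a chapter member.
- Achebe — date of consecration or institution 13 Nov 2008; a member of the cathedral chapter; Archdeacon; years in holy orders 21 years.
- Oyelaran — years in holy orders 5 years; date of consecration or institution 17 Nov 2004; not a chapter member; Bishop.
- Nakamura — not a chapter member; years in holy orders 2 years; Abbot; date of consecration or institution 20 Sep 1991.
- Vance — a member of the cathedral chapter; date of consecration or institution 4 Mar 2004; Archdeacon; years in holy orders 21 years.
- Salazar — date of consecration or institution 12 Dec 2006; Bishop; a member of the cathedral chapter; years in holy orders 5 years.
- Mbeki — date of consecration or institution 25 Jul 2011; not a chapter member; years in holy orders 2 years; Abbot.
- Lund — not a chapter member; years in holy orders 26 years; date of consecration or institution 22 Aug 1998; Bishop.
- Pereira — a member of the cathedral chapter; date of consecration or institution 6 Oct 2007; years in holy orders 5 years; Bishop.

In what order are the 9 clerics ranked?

Pereira, Salazar, Osei, Oyelaran, Lund, Mbeki, Nakamura, Achebe, Vance

By dignity: Pereira, Salazar, Osei, Oyelaran and Lund (Bishop); then Mbeki and Nakamura (Abbot); then Achebe and Vance (Archdeacon).
Among Pereira, Salazar, Osei, Oyelaran and Lund, by years in holy orders (lower first): Pereira, Salazar, Osei and Oyelaran (5 years) before Lund (26 years).
Among Pereira, Salazar, Osei and Oyelaran, a member of the cathedral chapter before not a chapter member: Pereira and Salazar (a member of the cathedral chapter) before Osei and Oyelaran (not a chapter member).
Among Pereira and Salazar, alphabetically by surname: Pereira before Salazar.
Among Osei and Oyelaran, alphabetically by surname: Osei before Oyelaran.
Mbeki and Nakamura both have years in holy orders 2 years, so the next rule applies.
Mbeki and Nakamura are each not a chapter member, so the next rule applies.
Among Mbeki and Nakamura, alphabetically by surname: Mbeki before Nakamura.
Achebe and Vance both have years in holy orders 21 years, so the next rule applies.
Achebe and Vance are each a member of the cathedral chapter, so the next rule applies.
Among Achebe and Vance, alphabetically by surname: Achebe before Vance.
Full order: Pereira, Salazar, Osei, Oyelaran, Lund, Mbeki, Nakamura, Achebe, Vance.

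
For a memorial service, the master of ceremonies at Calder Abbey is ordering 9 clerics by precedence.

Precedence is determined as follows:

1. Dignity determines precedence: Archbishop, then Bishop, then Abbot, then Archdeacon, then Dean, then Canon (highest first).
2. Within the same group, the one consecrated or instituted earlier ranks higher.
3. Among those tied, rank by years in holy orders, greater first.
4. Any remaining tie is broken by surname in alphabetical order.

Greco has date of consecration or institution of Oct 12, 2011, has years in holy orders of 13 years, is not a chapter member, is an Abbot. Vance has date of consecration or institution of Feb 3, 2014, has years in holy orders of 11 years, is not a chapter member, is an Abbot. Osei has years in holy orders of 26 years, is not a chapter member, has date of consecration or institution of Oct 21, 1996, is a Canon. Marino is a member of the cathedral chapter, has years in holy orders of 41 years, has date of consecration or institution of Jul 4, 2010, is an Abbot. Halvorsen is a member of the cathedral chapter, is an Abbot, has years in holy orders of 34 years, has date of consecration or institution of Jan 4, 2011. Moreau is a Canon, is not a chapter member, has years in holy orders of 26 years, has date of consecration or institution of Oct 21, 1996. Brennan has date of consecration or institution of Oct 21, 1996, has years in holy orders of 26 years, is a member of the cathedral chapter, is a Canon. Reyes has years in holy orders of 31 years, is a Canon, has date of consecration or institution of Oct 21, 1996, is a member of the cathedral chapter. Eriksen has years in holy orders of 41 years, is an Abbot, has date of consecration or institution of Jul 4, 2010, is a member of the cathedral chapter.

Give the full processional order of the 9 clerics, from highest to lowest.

By dignity: Eriksen, Marino, Halvorsen, Greco and Vance (Abbot); then Reyes, Brennan, Moreau and Osei (Canon).
Among Eriksen, Marino, Halvorsen, Greco and Vance, by date of consecration or institution (earlier first): Eriksen and Marino (Jul 4, 2010) before Halvorsen (Jan 4, 2011) before Greco (Oct 12, 2011) before Vance (Feb 3, 2014).
Eriksen and Marino both have years in holy orders 41 years, so the next rule applies.
Among Eriksen and Marino, alphabetically by surname: Eriksen before Marino.
Reyes, Brennan, Moreau and Osei all have date of consecration or institution Oct 21, 1996, so the next rule applies.
Among Reyes, Brennan, Moreau and Osei, by years in holy orders (higher first): Reyes (31 years) before Brennan, Moreau and Osei (26 years).
Among Brennan, Moreau and Osei, alphabetically by surname: Brennan before Moreau before Osei.
Full order: Eriksen, Marino, Halvorsen, Greco, Vance, Reyes, Brennan, Moreau, Osei.

Eriksen, Marino, Halvorsen, Greco, Vance, Reyes, Brennan, Moreau, Osei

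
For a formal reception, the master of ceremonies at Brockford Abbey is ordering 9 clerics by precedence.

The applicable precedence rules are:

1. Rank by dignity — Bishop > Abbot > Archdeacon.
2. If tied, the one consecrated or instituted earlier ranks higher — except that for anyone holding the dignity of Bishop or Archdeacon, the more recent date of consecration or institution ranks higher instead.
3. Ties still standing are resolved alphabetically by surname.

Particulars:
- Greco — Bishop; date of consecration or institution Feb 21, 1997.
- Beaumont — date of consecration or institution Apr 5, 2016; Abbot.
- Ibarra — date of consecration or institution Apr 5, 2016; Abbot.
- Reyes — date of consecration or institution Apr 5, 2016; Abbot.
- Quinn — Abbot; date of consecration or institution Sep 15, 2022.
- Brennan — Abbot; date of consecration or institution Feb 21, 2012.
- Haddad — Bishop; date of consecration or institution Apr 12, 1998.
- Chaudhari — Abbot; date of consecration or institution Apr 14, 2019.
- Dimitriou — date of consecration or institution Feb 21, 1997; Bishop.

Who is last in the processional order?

By dignity: Haddad, Dimitriou and Greco (Bishop); then Brennan, Beaumont, Ibarra, Reyes, Chaudhari and Quinn (Abbot).
Among Haddad, Dimitriou and Greco, by date of consecration or institution (later first) (reversed rule for this group): Haddad (Apr 12, 1998) before Dimitriou and Greco (Feb 21, 1997).
Among Dimitriou and Greco, alphabetically by surname: Dimitriou before Greco.
Among Brennan, Beaumont, Ibarra, Reyes, Chaudhari and Quinn, by date of consecration or institution (earlier first): Brennan (Feb 21, 2012) before Beaumont, Ibarra and Reyes (Apr 5, 2016) before Chaudhari (Apr 14, 2019) before Quinn (Sep 15, 2022).
Among Beaumont, Ibarra and Reyes, alphabetically by surname: Beaumont before Ibarra before Reyes.
Order: Haddad, Dimitriou, Greco, Brennan, Beaumont, Ibarra, Reyes, Chaudhari, Quinn.

Quinn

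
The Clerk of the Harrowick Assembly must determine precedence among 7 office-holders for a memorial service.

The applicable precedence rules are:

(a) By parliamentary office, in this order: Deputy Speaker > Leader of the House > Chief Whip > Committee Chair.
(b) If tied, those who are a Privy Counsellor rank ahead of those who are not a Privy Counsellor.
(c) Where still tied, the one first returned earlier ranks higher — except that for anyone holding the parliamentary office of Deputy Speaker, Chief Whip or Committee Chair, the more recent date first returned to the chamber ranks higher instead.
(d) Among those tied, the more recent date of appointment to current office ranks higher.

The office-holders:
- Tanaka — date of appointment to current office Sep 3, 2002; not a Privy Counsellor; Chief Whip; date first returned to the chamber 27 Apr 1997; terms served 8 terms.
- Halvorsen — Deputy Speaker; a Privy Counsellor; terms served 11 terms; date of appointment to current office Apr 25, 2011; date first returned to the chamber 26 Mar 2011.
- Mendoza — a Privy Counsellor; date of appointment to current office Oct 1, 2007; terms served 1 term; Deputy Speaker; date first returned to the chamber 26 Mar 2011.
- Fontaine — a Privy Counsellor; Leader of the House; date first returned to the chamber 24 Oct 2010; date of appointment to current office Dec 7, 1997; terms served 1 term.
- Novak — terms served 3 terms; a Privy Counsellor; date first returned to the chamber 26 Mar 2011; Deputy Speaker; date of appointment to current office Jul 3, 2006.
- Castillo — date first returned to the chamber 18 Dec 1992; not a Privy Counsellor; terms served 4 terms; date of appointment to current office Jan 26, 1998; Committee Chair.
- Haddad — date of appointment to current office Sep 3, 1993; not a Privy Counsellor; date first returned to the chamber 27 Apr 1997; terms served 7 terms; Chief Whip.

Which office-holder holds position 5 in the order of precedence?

By parliamentary office: Halvorsen, Mendoza and Novak (Deputy Speaker); then Fontaine (Leader of the House); then Tanaka and Haddad (Chief Whip); then Castillo (Committee Chair).
Halvorsen, Mendoza and Novak are each a Privy Counsellor, so the next rule applies.
Halvorsen, Mendoza and Novak all have date first returned to the chamber 26 Mar 2011, so the next rule applies.
Among Halvorsen, Mendoza and Novak, by date of appointment to current office (later first): Halvorsen (Apr 25, 2011) before Mendoza (Oct 1, 2007) before Novak (Jul 3, 2006).
Tanaka and Haddad are each not a Privy Counsellor, so the next rule applies.
Tanaka and Haddad both have date first returned to the chamber 27 Apr 1997, so the next rule applies.
Among Tanaka and Haddad, by date of appointment to current office (later first): Tanaka (Sep 3, 2002) before Haddad (Sep 3, 1993).
Order: Halvorsen, Mendoza, Novak, Fontaine, Tanaka, Haddad, Castillo.

Tanaka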